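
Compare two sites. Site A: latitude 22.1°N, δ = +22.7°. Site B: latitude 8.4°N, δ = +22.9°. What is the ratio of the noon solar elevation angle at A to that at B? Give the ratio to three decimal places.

A: 90° − |22.1 − (22.7)| = 89.40°.
B: 90° − |8.4 − (22.9)| = 75.50°.
Ratio A/B = 89.4000 / 75.5000 = 1.1841.

1.184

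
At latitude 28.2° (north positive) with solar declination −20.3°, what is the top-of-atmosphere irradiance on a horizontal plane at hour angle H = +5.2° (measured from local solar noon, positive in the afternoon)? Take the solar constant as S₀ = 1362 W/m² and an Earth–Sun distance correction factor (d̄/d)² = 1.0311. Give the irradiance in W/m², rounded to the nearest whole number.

926 W/m²

With φ = 28.2°, δ = -20.3°, H = 5.20°: sin φ sin δ = -0.1639, cos φ cos δ cos H = 0.8232, so cos θ_z = 0.6593.
Top-of-atmosphere irradiance = S₀ (d̄/d)² cos θ_z = 1362 × 1.0311 × 0.6593 = 925.89 W/m².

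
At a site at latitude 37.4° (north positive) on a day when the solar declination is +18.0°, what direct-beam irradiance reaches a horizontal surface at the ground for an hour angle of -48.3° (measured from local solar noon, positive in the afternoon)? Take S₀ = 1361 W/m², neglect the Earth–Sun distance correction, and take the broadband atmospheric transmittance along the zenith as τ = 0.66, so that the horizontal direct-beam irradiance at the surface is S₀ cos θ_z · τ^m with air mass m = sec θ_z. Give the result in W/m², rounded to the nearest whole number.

515 W/m²

cos θ_z = sin(37.4°) sin(18.0°) + cos(37.4°) cos(18.0°) cos(-48.30°) = 0.1877 + 0.5026 = 0.6903.
Air mass m = 1/cos θ_z = 1/0.6903 = 1.449; τ^m = 0.66^1.449 = 0.5477.
Surface direct beam = 1361 × 0.6903 × 0.5477 = 514.56 W/m².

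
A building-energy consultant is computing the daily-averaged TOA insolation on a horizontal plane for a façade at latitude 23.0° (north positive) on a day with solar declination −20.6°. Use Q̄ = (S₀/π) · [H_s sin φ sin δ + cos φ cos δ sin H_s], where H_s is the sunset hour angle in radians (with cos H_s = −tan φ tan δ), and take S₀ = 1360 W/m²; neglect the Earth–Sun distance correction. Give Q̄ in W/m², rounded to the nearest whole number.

284 W/m²

cos H_s = −tan(23.0°) · tan(-20.6°) = 0.1595, so H_s = arccos(0.1595) = 80.82°. In radians, H_s = 1.4106.
H_s sin φ sin δ = 1.4106 × 0.3907 × -0.3518 = -0.1939.
cos φ cos δ sin H_s = 0.9205 × 0.9361 × 0.9872 = 0.8507.
Q̄ = (1360/π) × (-0.1939 + 0.8507) = 432.90 × 0.6568 = 284.33 W/m².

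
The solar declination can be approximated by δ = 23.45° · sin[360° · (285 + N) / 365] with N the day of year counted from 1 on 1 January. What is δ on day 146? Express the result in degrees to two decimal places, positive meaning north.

360 × (285 + 146) / 365 = 425.096°; sin(425.096°) = 0.9070.
δ = 23.45 × 0.9070 = 21.269° ≈ +21.27°.

+21.27°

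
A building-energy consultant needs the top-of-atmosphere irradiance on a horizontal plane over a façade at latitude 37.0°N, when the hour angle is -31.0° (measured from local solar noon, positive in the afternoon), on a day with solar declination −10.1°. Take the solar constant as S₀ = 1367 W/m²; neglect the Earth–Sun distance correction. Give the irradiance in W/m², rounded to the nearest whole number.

cos θ_z = sin(37.0°) sin(-10.1°) + cos(37.0°) cos(-10.1°) cos(-31.00°) = -0.1055 + 0.6740 = 0.5685.
Top-of-atmosphere irradiance = S₀ cos θ_z = 1367 × 0.5685 = 777.14 W/m².

777 W/m²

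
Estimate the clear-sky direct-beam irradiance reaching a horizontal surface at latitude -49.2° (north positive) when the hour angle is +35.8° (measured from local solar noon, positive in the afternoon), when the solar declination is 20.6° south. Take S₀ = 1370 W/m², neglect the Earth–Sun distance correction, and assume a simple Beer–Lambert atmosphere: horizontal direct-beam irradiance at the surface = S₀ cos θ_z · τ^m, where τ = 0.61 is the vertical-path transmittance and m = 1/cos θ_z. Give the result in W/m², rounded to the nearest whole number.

cos θ_z = sin φ sin δ + cos φ cos δ cos H = (-0.7570)(-0.3518) + (0.6534)(0.9361)(0.8111) = 0.7624.
Air mass m = 1/cos θ_z = 1/0.7624 = 1.312; τ^m = 0.61^1.312 = 0.5228.
Surface direct beam = 1370 × 0.7624 × 0.5228 = 546.06 W/m².

546 W/m²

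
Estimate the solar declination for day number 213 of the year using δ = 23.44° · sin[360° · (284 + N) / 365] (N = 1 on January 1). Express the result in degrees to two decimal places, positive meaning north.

+17.91°

360 × (284 + 213) / 365 = 490.192°; sin(490.192°) = 0.7639.
δ = 23.44 × 0.7639 = 17.906° ≈ +17.91°.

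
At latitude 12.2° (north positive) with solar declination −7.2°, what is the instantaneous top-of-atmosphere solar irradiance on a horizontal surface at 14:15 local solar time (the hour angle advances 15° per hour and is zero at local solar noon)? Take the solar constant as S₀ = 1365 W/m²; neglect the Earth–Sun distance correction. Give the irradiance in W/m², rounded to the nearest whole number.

1064 W/m²

Hour angle H = 15° × (14.25 − 12) = 33.75°.
With φ = 12.2°, δ = -7.2°, H = 33.75°: sin φ sin δ = -0.0265, cos φ cos δ cos H = 0.8063, so cos θ_z = 0.7798.
Top-of-atmosphere irradiance = S₀ cos θ_z = 1365 × 0.7798 = 1064.43 W/m².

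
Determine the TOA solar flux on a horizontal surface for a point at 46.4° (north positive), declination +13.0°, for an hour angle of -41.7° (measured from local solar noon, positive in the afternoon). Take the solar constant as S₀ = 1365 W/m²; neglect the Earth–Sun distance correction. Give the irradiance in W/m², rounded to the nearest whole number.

907 W/m²

With φ = 46.4°, δ = 13.0°, H = -41.70°: sin φ sin δ = 0.1629, cos φ cos δ cos H = 0.5017, so cos θ_z = 0.6646.
Top-of-atmosphere irradiance = S₀ cos θ_z = 1365 × 0.6646 = 907.18 W/m².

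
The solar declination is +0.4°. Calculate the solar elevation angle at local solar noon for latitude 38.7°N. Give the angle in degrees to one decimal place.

51.7°

At local solar noon the hour angle is zero, so the elevation is 90° − |φ − δ| = 90° − |38.7° − (0.4°)| = 90° − 38.3° = 51.7°.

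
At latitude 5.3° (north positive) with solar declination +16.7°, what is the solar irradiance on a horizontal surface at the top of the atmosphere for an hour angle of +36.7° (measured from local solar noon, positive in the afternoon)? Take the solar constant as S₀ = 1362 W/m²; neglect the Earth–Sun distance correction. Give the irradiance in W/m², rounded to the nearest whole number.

1078 W/m²

cos θ_z = sin(5.3°) sin(16.7°) + cos(5.3°) cos(16.7°) cos(36.70°) = 0.0265 + 0.7647 = 0.7912.
Top-of-atmosphere irradiance = S₀ cos θ_z = 1362 × 0.7912 = 1077.61 W/m².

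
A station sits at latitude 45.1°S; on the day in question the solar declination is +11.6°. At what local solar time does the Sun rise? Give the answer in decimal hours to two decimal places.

6.79 h

−tan φ tan δ = −(-1.0035)(0.2053) = 0.2060; H_s = arccos(0.2060) = 78.11°.
Sunrise is at 12 − H_s/15 = 12 − 5.207 = 6.793 h local solar time.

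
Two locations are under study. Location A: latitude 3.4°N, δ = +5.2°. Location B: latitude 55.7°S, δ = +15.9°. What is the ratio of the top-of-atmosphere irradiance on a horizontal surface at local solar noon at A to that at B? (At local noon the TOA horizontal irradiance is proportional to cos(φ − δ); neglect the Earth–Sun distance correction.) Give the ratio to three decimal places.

3.167

A: cos θ_z = cos(3.4° − (5.2°)) = 0.9995.
B: cos θ_z = cos(-55.7° − (15.9°)) = 0.3156.
Ratio A/B = 0.9995 / 0.3156 = 3.1670.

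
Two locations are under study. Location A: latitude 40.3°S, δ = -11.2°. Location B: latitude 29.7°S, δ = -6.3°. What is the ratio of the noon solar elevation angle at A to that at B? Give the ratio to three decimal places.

A: 90° − |-40.3 − (-11.2)| = 60.90°.
B: 90° − |-29.7 − (-6.3)| = 66.60°.
Ratio A/B = 60.9000 / 66.6000 = 0.9144.

0.914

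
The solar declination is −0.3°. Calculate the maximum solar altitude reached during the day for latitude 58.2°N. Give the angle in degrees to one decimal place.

At local solar noon the hour angle is zero, so the elevation is 90° − |φ − δ| = 90° − |58.2° − (-0.3°)| = 90° − 58.5° = 31.5°.

31.5°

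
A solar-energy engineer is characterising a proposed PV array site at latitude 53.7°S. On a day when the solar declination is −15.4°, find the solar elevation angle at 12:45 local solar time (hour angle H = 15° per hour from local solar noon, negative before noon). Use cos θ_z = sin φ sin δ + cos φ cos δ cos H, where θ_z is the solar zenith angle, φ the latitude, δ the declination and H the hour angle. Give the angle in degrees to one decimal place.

50.7°

Hour angle H = 15° × (12.75 − 12) = 11.25°.
With φ = -53.7°, δ = -15.4°, H = 11.25°: sin φ sin δ = 0.2140, cos φ cos δ cos H = 0.5598, so cos θ_z = 0.7738.
θ_z = arccos(0.7738) = 39.30°, so the elevation is 90° − 39.30° = 50.70°.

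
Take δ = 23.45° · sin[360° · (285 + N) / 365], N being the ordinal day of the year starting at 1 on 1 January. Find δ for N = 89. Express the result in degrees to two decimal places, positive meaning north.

+3.62°

360 × (285 + 89) / 365 = 368.877°; sin(368.877°) = 0.1543.
δ = 23.45 × 0.1543 = 3.618° ≈ +3.62°.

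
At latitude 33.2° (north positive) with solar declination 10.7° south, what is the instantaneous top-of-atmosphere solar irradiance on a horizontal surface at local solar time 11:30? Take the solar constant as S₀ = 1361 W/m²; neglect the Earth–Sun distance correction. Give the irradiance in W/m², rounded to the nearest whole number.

Hour angle H = 15° × (11.5 − 12) = -7.50°.
cos θ_z = sin(33.2°) sin(-10.7°) + cos(33.2°) cos(-10.7°) cos(-7.50°) = -0.1017 + 0.8152 = 0.7135.
Top-of-atmosphere irradiance = S₀ cos θ_z = 1361 × 0.7135 = 971.07 W/m².

971 W/m²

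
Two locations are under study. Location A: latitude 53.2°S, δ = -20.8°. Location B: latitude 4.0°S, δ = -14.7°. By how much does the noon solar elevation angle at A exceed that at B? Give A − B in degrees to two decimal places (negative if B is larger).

A: 90° − |-53.2 − (-20.8)| = 57.60°.
B: 90° − |-4.0 − (-14.7)| = 79.30°.
A − B = 57.60 − 79.30 = -21.70°.

-21.70°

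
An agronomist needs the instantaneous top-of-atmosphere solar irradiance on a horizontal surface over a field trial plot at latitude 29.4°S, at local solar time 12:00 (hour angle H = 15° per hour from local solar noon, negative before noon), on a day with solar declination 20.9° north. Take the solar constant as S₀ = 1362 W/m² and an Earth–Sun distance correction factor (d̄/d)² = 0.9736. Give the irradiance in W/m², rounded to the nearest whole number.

Hour angle H = 15° × (12 − 12) = 0.00°.
cos θ_z = sin(-29.4°) sin(20.9°) + cos(-29.4°) cos(20.9°) cos(0.00°) = -0.1751 + 0.8139 = 0.6388.
Top-of-atmosphere irradiance = S₀ (d̄/d)² cos θ_z = 1362 × 0.9736 × 0.6388 = 847.08 W/m².

847 W/m²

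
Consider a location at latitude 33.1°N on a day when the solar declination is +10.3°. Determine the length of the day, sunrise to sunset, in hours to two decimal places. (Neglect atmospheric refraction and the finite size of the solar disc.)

12.91 hours

cos H_s = −tan(33.1°) · tan(10.3°) = -0.1185, so H_s = arccos(-0.1185) = 96.81°.
Day length = 2 H_s / 15° h⁻¹ = 193.62° / 15 = 12.908 h.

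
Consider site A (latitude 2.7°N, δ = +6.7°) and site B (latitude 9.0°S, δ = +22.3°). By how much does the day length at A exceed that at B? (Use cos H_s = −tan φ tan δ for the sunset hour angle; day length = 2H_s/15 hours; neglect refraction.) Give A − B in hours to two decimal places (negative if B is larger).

+0.54 h

A: H_s = arccos(−tan 2.7° · tan 6.7°) = 90.32°, so 2H_s/15 = 12.0427 h.
B: H_s = arccos(−tan -9.0° · tan 22.3°) = 86.28°, so 2H_s/15 = 11.5040 h.
A − B = 12.0427 − 11.5040 = 0.5387 h.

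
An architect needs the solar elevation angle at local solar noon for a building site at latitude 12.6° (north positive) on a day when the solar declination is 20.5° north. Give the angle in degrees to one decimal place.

82.1°

At local solar noon the hour angle is zero, so the elevation is 90° − |φ − δ| = 90° − |12.6° − (20.5°)| = 90° − 7.9° = 82.1°.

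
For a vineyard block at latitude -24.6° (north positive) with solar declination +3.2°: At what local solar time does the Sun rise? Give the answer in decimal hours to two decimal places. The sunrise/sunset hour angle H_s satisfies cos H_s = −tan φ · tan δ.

6.10 h

The sunset hour angle satisfies cos H_s = −tan φ tan δ = 0.0256, giving H_s = 88.53°.
Sunrise is at 12 − H_s/15 = 12 − 5.902 = 6.098 h local solar time.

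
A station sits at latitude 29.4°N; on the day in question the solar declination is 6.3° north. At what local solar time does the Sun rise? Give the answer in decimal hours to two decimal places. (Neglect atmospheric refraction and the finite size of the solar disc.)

cos H_s = −tan(29.4°) · tan(6.3°) = -0.0622, so H_s = arccos(-0.0622) = 93.57°.
Sunrise is at 12 − H_s/15 = 12 − 6.238 = 5.762 h local solar time.

5.76 h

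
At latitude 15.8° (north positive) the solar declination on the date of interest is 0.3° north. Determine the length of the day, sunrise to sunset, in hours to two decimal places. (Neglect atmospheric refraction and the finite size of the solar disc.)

12.01 hours

−tan φ tan δ = −(0.2830)(0.0052) = -0.0015; H_s = arccos(-0.0015) = 90.09°.
Day length = 2 H_s / 15° h⁻¹ = 180.18° / 15 = 12.012 h.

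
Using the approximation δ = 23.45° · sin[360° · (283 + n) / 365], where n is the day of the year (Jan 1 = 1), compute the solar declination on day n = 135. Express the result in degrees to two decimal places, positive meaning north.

360 × (283 + 135) / 365 = 412.274°; sin(412.274°) = 0.7909.
δ = 23.45 × 0.7909 = 18.547° ≈ +18.55°.

+18.55°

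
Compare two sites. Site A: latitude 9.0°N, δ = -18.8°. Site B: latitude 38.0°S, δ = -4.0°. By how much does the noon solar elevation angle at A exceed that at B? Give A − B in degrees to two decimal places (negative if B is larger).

A: 90° − |9.0 − (-18.8)| = 62.20°.
B: 90° − |-38.0 − (-4.0)| = 56.00°.
A − B = 62.20 − 56.00 = 6.20°.

+6.20°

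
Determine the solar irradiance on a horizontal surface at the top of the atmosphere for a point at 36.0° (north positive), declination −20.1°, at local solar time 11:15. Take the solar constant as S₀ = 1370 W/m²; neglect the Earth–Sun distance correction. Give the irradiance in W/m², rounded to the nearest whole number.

744 W/m²

Hour angle H = 15° × (11.25 − 12) = -11.25°.
cos θ_z = sin(36.0°) sin(-20.1°) + cos(36.0°) cos(-20.1°) cos(-11.25°) = -0.2020 + 0.7451 = 0.5431.
Top-of-atmosphere irradiance = S₀ cos θ_z = 1370 × 0.5431 = 744.05 W/m².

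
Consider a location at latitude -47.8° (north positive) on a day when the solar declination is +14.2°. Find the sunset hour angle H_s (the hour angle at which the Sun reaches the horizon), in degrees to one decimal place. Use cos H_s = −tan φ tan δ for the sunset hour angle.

73.8°

−tan φ tan δ = −(-1.1028)(0.2530) = 0.2790; H_s = arccos(0.2790) = 73.80°.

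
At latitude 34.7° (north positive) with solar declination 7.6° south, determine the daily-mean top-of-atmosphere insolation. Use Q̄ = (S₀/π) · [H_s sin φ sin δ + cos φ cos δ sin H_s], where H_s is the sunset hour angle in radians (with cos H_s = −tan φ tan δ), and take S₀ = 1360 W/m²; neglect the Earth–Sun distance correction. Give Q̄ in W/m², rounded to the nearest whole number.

303 W/m²

cos H_s = −tan(34.7°) · tan(-7.6°) = 0.0924, so H_s = arccos(0.0924) = 84.70°. In radians, H_s = 1.4783.
H_s sin φ sin δ = 1.4783 × 0.5693 × -0.1323 = -0.1113.
cos φ cos δ sin H_s = 0.8221 × 0.9912 × 0.9957 = 0.8114.
Q̄ = (1360/π) × (-0.1113 + 0.8114) = 432.90 × 0.7001 = 303.07 W/m².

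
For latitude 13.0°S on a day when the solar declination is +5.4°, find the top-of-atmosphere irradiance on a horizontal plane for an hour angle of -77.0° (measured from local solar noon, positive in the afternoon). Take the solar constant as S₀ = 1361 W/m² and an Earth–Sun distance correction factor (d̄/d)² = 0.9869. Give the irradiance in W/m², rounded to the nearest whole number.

cos θ_z = sin(-13.0°) sin(5.4°) + cos(-13.0°) cos(5.4°) cos(-77.00°) = -0.0212 + 0.2182 = 0.1970.
Top-of-atmosphere irradiance = S₀ (d̄/d)² cos θ_z = 1361 × 0.9869 × 0.1970 = 264.60 W/m².

265 W/m²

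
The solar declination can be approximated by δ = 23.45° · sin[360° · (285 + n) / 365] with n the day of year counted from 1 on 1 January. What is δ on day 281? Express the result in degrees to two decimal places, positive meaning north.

-7.34°

360 × (285 + 281) / 365 = 558.247°; sin(558.247°) = -0.3131.
δ = 23.45 × -0.3131 = -7.342° ≈ -7.34°.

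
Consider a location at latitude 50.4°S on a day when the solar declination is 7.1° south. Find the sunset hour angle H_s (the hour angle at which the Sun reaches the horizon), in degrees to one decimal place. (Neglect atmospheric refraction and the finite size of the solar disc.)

98.7°

−tan φ tan δ = −(-1.2088)(-0.1246) = -0.1506; H_s = arccos(-0.1506) = 98.66°.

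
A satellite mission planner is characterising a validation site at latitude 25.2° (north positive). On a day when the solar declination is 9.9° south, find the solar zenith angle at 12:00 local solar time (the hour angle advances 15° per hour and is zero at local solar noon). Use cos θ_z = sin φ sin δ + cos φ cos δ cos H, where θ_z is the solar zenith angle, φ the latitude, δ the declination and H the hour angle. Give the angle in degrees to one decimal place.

35.1°

Hour angle H = 15° × (12 − 12) = 0.00°.
cos θ_z = sin(25.2°) sin(-9.9°) + cos(25.2°) cos(-9.9°) cos(0.00°) = -0.0732 + 0.8914 = 0.8182.
θ_z = arccos(0.8182) = 35.09°.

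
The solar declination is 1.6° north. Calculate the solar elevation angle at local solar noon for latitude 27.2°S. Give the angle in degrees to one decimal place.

At local solar noon the hour angle is zero, so the elevation is 90° − |φ − δ| = 90° − |-27.2° − (1.6°)| = 90° − 28.8° = 61.2°.

61.2°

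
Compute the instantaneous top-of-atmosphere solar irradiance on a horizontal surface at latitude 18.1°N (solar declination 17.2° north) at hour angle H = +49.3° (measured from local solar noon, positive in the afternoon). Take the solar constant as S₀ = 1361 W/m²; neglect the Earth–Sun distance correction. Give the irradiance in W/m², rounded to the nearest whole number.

cos θ_z = sin(18.1°) sin(17.2°) + cos(18.1°) cos(17.2°) cos(49.30°) = 0.0919 + 0.5921 = 0.6840.
Top-of-atmosphere irradiance = S₀ cos θ_z = 1361 × 0.6840 = 930.92 W/m².

931 W/m²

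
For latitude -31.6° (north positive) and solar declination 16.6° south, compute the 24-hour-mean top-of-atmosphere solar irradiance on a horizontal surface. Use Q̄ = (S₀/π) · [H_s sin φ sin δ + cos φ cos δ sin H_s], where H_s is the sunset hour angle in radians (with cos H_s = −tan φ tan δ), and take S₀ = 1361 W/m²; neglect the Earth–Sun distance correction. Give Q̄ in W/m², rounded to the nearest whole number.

The sunset hour angle satisfies cos H_s = −tan φ tan δ = -0.1834, giving H_s = 100.57°. In radians, H_s = 1.7553.
H_s sin φ sin δ = 1.7553 × -0.5240 × -0.2857 = 0.2628.
cos φ cos δ sin H_s = 0.8517 × 0.9583 × 0.9830 = 0.8023.
Q̄ = (1361/π) × (0.2628 + 0.8023) = 433.22 × 1.0651 = 461.42 W/m².

461 W/m²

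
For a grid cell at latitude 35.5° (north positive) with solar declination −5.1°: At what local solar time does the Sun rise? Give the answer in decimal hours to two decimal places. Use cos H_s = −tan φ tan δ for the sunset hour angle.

6.24 h

−tan φ tan δ = −(0.7133)(-0.0892) = 0.0636; H_s = arccos(0.0636) = 86.35°.
Sunrise is at 12 − H_s/15 = 12 − 5.757 = 6.243 h local solar time.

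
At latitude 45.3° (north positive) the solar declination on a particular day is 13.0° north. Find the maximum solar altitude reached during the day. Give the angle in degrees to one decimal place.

57.7°

At local solar noon the hour angle is zero, so the elevation is 90° − |φ − δ| = 90° − |45.3° − (13.0°)| = 90° − 32.3° = 57.7°.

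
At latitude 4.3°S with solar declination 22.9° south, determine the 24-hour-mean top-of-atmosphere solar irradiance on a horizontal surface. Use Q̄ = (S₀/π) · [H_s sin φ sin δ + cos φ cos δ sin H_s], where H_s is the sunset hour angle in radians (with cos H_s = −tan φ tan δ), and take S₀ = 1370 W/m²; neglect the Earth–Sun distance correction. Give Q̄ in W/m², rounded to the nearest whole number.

cos H_s = −tan(-4.3°) · tan(-22.9°) = -0.0318, so H_s = arccos(-0.0318) = 91.82°. In radians, H_s = 1.6026.
H_s sin φ sin δ = 1.6026 × -0.0750 × -0.3891 = 0.0468.
cos φ cos δ sin H_s = 0.9972 × 0.9212 × 0.9995 = 0.9182.
Q̄ = (1370/π) × (0.0468 + 0.9182) = 436.08 × 0.9650 = 420.82 W/m².

421 W/m²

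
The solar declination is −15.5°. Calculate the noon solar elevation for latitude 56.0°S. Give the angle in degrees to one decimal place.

49.5°

At local solar noon the hour angle is zero, so the elevation is 90° − |φ − δ| = 90° − |-56.0° − (-15.5°)| = 90° − 40.5° = 49.5°.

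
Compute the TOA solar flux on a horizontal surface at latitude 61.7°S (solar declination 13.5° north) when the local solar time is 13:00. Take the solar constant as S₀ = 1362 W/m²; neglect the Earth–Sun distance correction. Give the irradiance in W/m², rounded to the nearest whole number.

Hour angle H = 15° × (13 − 12) = 15.00°.
cos θ_z = sin φ sin δ + cos φ cos δ cos H = (-0.8805)(0.2334) + (0.4741)(0.9724)(0.9659) = 0.2398.
Top-of-atmosphere irradiance = S₀ cos θ_z = 1362 × 0.2398 = 326.61 W/m².

327 W/m²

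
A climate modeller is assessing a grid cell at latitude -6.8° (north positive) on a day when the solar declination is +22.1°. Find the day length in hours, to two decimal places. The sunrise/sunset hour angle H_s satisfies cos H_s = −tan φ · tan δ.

The sunset hour angle satisfies cos H_s = −tan φ tan δ = 0.0484, giving H_s = 87.23°.
Day length = 2 H_s / 15° h⁻¹ = 174.46° / 15 = 11.631 h.

11.63 hours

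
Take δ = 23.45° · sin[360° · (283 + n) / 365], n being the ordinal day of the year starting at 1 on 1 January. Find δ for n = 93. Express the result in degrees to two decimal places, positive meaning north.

+4.41°

360 × (283 + 93) / 365 = 370.849°; sin(370.849°) = 0.1882.
δ = 23.45 × 0.1882 = 4.413° ≈ +4.41°.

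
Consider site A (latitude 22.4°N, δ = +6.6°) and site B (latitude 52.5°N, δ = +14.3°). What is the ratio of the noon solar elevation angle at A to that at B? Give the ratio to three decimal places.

1.432

A: 90° − |22.4 − (6.6)| = 74.20°.
B: 90° − |52.5 − (14.3)| = 51.80°.
Ratio A/B = 74.2000 / 51.8000 = 1.4324.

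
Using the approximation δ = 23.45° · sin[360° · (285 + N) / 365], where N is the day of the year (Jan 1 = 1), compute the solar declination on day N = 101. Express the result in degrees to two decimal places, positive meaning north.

360 × (285 + 101) / 365 = 380.712°; sin(380.712°) = 0.3537.
δ = 23.45 × 0.3537 = 8.294° ≈ +8.29°.

+8.29°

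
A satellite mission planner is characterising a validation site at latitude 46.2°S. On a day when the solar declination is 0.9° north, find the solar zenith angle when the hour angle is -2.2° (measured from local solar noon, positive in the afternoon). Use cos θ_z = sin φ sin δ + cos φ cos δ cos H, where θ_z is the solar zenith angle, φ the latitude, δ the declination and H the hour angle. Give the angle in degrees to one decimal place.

cos θ_z = sin(-46.2°) sin(0.9°) + cos(-46.2°) cos(0.9°) cos(-2.20°) = -0.0113 + 0.6915 = 0.6802.
θ_z = arccos(0.6802) = 47.14°.

47.1°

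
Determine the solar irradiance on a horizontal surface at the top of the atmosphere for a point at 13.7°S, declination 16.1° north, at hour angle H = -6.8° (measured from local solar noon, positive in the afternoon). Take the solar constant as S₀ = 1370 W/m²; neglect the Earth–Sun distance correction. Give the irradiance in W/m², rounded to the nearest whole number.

cos θ_z = sin φ sin δ + cos φ cos δ cos H = (-0.2368)(0.2773) + (0.9715)(0.9608)(0.9930) = 0.8612.
Top-of-atmosphere irradiance = S₀ cos θ_z = 1370 × 0.8612 = 1179.84 W/m².

1180 W/m²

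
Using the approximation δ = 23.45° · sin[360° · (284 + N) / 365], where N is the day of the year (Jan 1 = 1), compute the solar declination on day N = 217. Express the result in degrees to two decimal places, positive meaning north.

+16.83°

360 × (284 + 217) / 365 = 494.137°; sin(494.137°) = 0.7177.
δ = 23.45 × 0.7177 = 16.830° ≈ +16.83°.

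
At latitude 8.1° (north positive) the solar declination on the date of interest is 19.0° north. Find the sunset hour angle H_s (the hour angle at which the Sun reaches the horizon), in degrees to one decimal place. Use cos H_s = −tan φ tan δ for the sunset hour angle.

cos H_s = −tan(8.1°) · tan(19.0°) = -0.0490, so H_s = arccos(-0.0490) = 92.81°.

92.8°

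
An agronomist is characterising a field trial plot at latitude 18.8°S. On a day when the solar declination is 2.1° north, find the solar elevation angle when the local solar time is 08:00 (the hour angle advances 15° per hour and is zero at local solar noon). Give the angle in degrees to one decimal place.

Hour angle H = 15° × (8 − 12) = -60.00°.
With φ = -18.8°, δ = 2.1°, H = -60.00°: sin φ sin δ = -0.0118, cos φ cos δ cos H = 0.4730, so cos θ_z = 0.4612.
θ_z = arccos(0.4612) = 62.54°, so the elevation is 90° − 62.54° = 27.46°.

27.5°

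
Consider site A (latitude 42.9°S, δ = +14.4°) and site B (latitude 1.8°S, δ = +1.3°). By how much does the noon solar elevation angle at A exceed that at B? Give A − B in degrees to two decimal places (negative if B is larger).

A: 90° − |-42.9 − (14.4)| = 32.70°.
B: 90° − |-1.8 − (1.3)| = 86.90°.
A − B = 32.70 − 86.90 = -54.20°.

-54.20°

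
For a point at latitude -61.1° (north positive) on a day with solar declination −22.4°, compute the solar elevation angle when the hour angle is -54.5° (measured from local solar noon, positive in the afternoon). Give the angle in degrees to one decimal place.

36.4°

With φ = -61.1°, δ = -22.4°, H = -54.50°: sin φ sin δ = 0.3336, cos φ cos δ cos H = 0.2595, so cos θ_z = 0.5931.
θ_z = arccos(0.5931) = 53.62°, so the elevation is 90° − 53.62° = 36.38°.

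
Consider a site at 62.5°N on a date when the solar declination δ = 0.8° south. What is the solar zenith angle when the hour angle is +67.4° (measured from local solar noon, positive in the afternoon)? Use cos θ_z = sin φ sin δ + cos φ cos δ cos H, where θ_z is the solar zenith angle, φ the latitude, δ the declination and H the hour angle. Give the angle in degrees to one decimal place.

With φ = 62.5°, δ = -0.8°, H = 67.40°: sin φ sin δ = -0.0124, cos φ cos δ cos H = 0.1774, so cos θ_z = 0.1650.
θ_z = arccos(0.1650) = 80.50°.

80.5°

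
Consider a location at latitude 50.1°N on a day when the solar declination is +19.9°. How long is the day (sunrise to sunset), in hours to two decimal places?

15.42 hours

−tan φ tan δ = −(1.1960)(0.3620) = -0.4330; H_s = arccos(-0.4330) = 115.66°.
Day length = 2 H_s / 15° h⁻¹ = 231.32° / 15 = 15.421 h.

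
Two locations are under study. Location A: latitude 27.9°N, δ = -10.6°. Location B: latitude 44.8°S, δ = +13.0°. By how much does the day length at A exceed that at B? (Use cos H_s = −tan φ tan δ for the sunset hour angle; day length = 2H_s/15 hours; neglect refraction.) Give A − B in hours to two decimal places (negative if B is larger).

A: H_s = arccos(−tan 27.9° · tan -10.6°) = 84.31°, so 2H_s/15 = 11.2413 h.
B: H_s = arccos(−tan -44.8° · tan 13.0°) = 76.75°, so 2H_s/15 = 10.2333 h.
A − B = 11.2413 − 10.2333 = 1.0080 h.

+1.01 h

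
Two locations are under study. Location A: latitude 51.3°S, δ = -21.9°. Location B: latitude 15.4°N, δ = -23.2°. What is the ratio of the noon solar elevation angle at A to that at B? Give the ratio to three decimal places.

A: 90° − |-51.3 − (-21.9)| = 60.60°.
B: 90° − |15.4 − (-23.2)| = 51.40°.
Ratio A/B = 60.6000 / 51.4000 = 1.1790.

1.179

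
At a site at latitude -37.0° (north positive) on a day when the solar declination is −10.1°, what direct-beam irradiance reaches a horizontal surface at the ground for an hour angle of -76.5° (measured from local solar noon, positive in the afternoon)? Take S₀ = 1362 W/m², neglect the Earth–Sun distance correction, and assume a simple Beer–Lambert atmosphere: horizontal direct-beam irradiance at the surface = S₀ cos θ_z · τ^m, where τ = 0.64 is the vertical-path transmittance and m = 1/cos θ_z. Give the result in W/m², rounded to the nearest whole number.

cos θ_z = sin φ sin δ + cos φ cos δ cos H = (-0.6018)(-0.1754) + (0.7986)(0.9845)(0.2334) = 0.2891.
Air mass m = 1/cos θ_z = 1/0.2891 = 3.459; τ^m = 0.64^3.459 = 0.2136.
Surface direct beam = 1362 × 0.2891 × 0.2136 = 84.11 W/m².

84 W/m²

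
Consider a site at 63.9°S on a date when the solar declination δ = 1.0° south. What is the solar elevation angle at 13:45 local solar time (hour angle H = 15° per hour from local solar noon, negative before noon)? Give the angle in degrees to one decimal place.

24.2°

Hour angle H = 15° × (13.75 − 12) = 26.25°.
cos θ_z = sin(-63.9°) sin(-1.0°) + cos(-63.9°) cos(-1.0°) cos(26.25°) = 0.0157 + 0.3945 = 0.4102.
θ_z = arccos(0.4102) = 65.78°, so the elevation is 90° − 65.78° = 24.22°.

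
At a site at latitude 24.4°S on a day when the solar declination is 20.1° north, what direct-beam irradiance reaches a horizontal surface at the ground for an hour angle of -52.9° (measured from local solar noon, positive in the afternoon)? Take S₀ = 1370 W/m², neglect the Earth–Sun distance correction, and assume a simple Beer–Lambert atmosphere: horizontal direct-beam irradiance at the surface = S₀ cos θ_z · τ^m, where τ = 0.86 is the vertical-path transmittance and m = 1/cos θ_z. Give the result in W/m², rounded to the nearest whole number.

342 W/m²

cos θ_z = sin(-24.4°) sin(20.1°) + cos(-24.4°) cos(20.1°) cos(-52.90°) = -0.1420 + 0.5159 = 0.3739.
Air mass m = 1/cos θ_z = 1/0.3739 = 2.675; τ^m = 0.86^2.675 = 0.6680.
Surface direct beam = 1370 × 0.3739 × 0.6680 = 342.18 W/m².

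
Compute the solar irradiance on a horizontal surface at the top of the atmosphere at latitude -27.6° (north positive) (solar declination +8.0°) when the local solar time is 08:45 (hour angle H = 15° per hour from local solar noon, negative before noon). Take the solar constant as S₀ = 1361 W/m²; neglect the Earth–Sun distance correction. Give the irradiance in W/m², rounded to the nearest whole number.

700 W/m²

Hour angle H = 15° × (8.75 − 12) = -48.75°.
cos θ_z = sin(-27.6°) sin(8.0°) + cos(-27.6°) cos(8.0°) cos(-48.75°) = -0.0645 + 0.5786 = 0.5141.
Top-of-atmosphere irradiance = S₀ cos θ_z = 1361 × 0.5141 = 699.69 W/m².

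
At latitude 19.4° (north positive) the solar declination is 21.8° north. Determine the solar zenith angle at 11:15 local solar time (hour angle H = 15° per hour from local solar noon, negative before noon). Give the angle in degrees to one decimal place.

Hour angle H = 15° × (11.25 − 12) = -11.25°.
With φ = 19.4°, δ = 21.8°, H = -11.25°: sin φ sin δ = 0.1234, cos φ cos δ cos H = 0.8589, so cos θ_z = 0.9823.
θ_z = arccos(0.9823) = 10.80°.

10.8°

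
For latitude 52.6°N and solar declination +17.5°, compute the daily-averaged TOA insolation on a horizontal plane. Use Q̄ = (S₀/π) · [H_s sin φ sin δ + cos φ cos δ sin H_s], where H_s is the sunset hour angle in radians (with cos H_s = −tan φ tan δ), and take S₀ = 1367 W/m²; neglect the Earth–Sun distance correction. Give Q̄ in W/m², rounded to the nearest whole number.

437 W/m²

The sunset hour angle satisfies cos H_s = −tan φ tan δ = -0.4124, giving H_s = 114.36°. In radians, H_s = 1.9960.
H_s sin φ sin δ = 1.9960 × 0.7944 × 0.3007 = 0.4768.
cos φ cos δ sin H_s = 0.6074 × 0.9537 × 0.9110 = 0.5277.
Q̄ = (1367/π) × (0.4768 + 0.5277) = 435.13 × 1.0045 = 437.09 W/m².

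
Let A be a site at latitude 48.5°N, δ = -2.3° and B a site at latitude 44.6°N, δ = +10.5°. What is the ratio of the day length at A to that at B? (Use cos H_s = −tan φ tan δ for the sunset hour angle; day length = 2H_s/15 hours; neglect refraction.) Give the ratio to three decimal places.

A: H_s = arccos(−tan 48.5° · tan -2.3°) = 87.40°, so 2H_s/15 = 11.6533 h.
B: H_s = arccos(−tan 44.6° · tan 10.5°) = 100.53°, so 2H_s/15 = 13.4040 h.
Ratio A/B = 11.6533 / 13.4040 = 0.8694.

0.869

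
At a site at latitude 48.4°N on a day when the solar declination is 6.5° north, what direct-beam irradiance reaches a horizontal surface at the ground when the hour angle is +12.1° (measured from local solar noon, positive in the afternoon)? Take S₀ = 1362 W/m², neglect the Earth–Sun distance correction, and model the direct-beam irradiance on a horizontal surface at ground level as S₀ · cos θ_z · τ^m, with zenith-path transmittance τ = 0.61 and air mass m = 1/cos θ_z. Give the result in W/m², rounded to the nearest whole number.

With φ = 48.4°, δ = 6.5°, H = 12.10°: sin φ sin δ = 0.0847, cos φ cos δ cos H = 0.6450, so cos θ_z = 0.7297.
Air mass m = 1/cos θ_z = 1/0.7297 = 1.370; τ^m = 0.61^1.370 = 0.5080.
Surface direct beam = 1362 × 0.7297 × 0.5080 = 504.88 W/m².

505 W/m²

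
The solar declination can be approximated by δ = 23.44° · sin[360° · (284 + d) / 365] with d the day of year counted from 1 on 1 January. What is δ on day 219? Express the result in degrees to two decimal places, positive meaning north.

360 × (284 + 219) / 365 = 496.110°; sin(496.110°) = 0.6933.
δ = 23.44 × 0.6933 = 16.251° ≈ +16.25°.

+16.25°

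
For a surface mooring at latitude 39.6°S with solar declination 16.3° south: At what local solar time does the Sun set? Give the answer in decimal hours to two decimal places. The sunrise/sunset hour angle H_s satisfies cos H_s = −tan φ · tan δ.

18.93 h

−tan φ tan δ = −(-0.8273)(-0.2924) = -0.2419; H_s = arccos(-0.2419) = 104.00°.
Sunset is at 12 + H_s/15 = 12 + 6.933 = 18.933 h local solar time.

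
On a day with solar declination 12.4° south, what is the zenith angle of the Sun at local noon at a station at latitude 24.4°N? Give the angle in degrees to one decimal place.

At local solar noon the hour angle is zero, so the zenith angle is |φ − δ| = |24.4° − (-12.4°)| = 36.8°.

36.8°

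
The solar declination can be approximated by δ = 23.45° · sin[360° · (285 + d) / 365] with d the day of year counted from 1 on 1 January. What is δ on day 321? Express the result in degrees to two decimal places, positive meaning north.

360 × (285 + 321) / 365 = 597.699°; sin(597.699°) = -0.8453.
δ = 23.45 × -0.8453 = -19.822° ≈ -19.82°.

-19.82°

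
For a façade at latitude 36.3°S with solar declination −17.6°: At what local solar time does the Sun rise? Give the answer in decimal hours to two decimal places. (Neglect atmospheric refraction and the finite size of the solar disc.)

5.10 h

cos H_s = −tan(-36.3°) · tan(-17.6°) = -0.2330, so H_s = arccos(-0.2330) = 103.47°.
Sunrise is at 12 − H_s/15 = 12 − 6.898 = 5.102 h local solar time.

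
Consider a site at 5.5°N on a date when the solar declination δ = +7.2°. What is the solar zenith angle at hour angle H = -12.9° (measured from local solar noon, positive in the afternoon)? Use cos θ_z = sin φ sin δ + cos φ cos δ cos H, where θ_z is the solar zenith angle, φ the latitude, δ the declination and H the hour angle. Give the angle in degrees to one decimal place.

With φ = 5.5°, δ = 7.2°, H = -12.90°: sin φ sin δ = 0.0120, cos φ cos δ cos H = 0.9626, so cos θ_z = 0.9746.
θ_z = arccos(0.9746) = 12.94°.

12.9°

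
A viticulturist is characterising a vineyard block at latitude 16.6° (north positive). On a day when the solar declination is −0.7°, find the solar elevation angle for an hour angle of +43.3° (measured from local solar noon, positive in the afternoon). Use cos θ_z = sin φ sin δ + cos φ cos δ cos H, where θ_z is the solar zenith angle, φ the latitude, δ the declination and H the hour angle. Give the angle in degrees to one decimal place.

With φ = 16.6°, δ = -0.7°, H = 43.30°: sin φ sin δ = -0.0035, cos φ cos δ cos H = 0.6974, so cos θ_z = 0.6939.
θ_z = arccos(0.6939) = 46.06°, so the elevation is 90° − 46.06° = 43.94°.

43.9°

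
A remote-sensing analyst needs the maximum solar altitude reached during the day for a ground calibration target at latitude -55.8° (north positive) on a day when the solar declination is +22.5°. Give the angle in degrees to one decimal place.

At local solar noon the hour angle is zero, so the elevation is 90° − |φ − δ| = 90° − |-55.8° − (22.5°)| = 90° − 78.3° = 11.7°.

11.7°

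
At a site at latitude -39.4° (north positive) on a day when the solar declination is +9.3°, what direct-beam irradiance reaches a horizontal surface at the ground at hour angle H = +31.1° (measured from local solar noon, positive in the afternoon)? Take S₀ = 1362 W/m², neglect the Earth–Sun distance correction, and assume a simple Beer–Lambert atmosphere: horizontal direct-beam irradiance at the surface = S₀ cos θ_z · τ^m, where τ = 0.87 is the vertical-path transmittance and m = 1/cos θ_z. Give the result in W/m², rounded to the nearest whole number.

With φ = -39.4°, δ = 9.3°, H = 31.10°: sin φ sin δ = -0.1026, cos φ cos δ cos H = 0.6530, so cos θ_z = 0.5504.
Air mass m = 1/cos θ_z = 1/0.5504 = 1.817; τ^m = 0.87^1.817 = 0.7764.
Surface direct beam = 1362 × 0.5504 × 0.7764 = 582.02 W/m².

582 W/m²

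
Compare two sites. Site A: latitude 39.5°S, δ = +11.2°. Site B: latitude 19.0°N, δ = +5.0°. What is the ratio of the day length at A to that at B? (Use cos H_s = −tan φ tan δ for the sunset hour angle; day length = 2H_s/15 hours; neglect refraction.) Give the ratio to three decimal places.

0.879

A: H_s = arccos(−tan -39.5° · tan 11.2°) = 80.61°, so 2H_s/15 = 10.7480 h.
B: H_s = arccos(−tan 19.0° · tan 5.0°) = 91.73°, so 2H_s/15 = 12.2307 h.
Ratio A/B = 10.7480 / 12.2307 = 0.8788.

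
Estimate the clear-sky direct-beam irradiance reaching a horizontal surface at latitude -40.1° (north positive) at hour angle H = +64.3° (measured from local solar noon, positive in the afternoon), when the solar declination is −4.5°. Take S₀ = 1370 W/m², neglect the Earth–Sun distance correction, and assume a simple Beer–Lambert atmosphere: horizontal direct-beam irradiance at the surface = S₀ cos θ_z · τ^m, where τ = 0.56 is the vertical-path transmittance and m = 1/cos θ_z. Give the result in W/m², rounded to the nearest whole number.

With φ = -40.1°, δ = -4.5°, H = 64.30°: sin φ sin δ = 0.0505, cos φ cos δ cos H = 0.3307, so cos θ_z = 0.3812.
Air mass m = 1/cos θ_z = 1/0.3812 = 2.623; τ^m = 0.56^2.623 = 0.2185.
Surface direct beam = 1370 × 0.3812 × 0.2185 = 114.11 W/m².

114 W/m²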